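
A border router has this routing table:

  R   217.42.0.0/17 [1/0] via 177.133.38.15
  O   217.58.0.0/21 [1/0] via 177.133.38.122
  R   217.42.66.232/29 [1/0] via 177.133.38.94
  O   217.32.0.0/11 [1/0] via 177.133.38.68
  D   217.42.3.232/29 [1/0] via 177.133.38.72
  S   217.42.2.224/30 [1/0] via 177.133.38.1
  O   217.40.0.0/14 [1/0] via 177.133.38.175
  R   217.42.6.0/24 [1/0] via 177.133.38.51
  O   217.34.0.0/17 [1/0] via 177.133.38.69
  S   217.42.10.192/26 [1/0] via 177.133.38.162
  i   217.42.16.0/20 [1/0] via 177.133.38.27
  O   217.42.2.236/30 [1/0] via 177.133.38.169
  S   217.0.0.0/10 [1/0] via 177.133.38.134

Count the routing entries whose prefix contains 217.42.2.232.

4

Prefixes containing 217.42.2.232:
  217.0.0.0/10 (217.0.0.0 - 217.63.255.255)
  217.32.0.0/11 (217.32.0.0 - 217.63.255.255)
  217.40.0.0/14 (217.40.0.0 - 217.43.255.255)
  217.42.0.0/17 (217.42.0.0 - 217.42.127.255)
Total matching entries: 4.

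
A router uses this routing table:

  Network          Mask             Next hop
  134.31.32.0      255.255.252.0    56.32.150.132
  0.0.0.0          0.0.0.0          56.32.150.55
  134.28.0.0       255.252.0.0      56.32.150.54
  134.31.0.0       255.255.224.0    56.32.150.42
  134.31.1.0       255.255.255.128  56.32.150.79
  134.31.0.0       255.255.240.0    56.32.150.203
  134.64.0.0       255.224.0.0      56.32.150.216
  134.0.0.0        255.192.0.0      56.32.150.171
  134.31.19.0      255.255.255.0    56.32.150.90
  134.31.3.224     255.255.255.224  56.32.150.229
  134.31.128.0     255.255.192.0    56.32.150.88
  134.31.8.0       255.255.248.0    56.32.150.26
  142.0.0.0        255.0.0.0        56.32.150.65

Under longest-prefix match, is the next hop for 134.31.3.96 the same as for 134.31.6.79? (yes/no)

yes

134.31.3.96: longest match 134.31.0.0/20 -> 56.32.150.203
134.31.6.79: longest match 134.31.0.0/20 -> 56.32.150.203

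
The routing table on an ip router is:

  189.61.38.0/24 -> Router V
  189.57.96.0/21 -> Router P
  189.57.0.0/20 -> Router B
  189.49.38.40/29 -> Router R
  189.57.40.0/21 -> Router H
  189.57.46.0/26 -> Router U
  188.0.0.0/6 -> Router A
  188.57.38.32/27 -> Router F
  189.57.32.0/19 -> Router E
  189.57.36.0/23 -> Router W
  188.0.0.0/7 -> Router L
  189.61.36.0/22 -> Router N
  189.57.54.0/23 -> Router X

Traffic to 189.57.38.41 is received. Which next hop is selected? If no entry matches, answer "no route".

Router E

Routes whose prefix contains 189.57.38.41:
  188.0.0.0/6 (188.0.0.0 - 191.255.255.255) -> Router A
  188.0.0.0/7 (188.0.0.0 - 189.255.255.255) -> Router L
  189.57.32.0/19 (189.57.32.0 - 189.57.63.255) -> Router E
More-specific entries that do NOT match:
  189.49.38.40/29 (189.49.38.40 - 189.49.38.47) does not contain 189.57.38.41
  188.57.38.32/27 (188.57.38.32 - 188.57.38.63) does not contain 189.57.38.41
  189.57.46.0/26 (189.57.46.0 - 189.57.46.63) does not contain 189.57.38.41
  189.61.38.0/24 (189.61.38.0 - 189.61.38.255) does not contain 189.57.38.41
  189.57.36.0/23 (189.57.36.0 - 189.57.37.255) does not contain 189.57.38.41
  189.57.54.0/23 (189.57.54.0 - 189.57.55.255) does not contain 189.57.38.41
  189.61.36.0/22 (189.61.36.0 - 189.61.39.255) does not contain 189.57.38.41
  189.57.96.0/21 (189.57.96.0 - 189.57.103.255) does not contain 189.57.38.41
  189.57.40.0/21 (189.57.40.0 - 189.57.47.255) does not contain 189.57.38.41
  189.57.0.0/20 (189.57.0.0 - 189.57.15.255) does not contain 189.57.38.41
Longest matching prefix is /19 -> next hop Router E.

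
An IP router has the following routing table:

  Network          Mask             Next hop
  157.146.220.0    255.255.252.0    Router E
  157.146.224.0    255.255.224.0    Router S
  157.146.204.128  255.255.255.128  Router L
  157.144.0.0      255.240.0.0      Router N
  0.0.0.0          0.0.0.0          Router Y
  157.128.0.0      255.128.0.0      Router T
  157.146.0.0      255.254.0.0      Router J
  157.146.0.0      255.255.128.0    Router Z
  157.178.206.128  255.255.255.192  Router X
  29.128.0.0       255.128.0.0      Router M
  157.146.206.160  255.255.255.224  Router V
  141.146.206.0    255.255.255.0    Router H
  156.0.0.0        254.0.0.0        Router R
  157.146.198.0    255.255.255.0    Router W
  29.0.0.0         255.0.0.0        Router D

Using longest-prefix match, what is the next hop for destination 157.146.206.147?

Routes whose prefix contains 157.146.206.147:
  0.0.0.0/0 (default, matches everything) -> Router Y
  156.0.0.0/7 (156.0.0.0 - 157.255.255.255) -> Router R
  157.128.0.0/9 (157.128.0.0 - 157.255.255.255) -> Router T
  157.144.0.0/12 (157.144.0.0 - 157.159.255.255) -> Router N
  157.146.0.0/15 (157.146.0.0 - 157.147.255.255) -> Router J
More-specific entries that do NOT match:
  157.146.206.160/27 (157.146.206.160 - 157.146.206.191) does not contain 157.146.206.147
  157.178.206.128/26 (157.178.206.128 - 157.178.206.191) does not contain 157.146.206.147
  157.146.204.128/25 (157.146.204.128 - 157.146.204.255) does not contain 157.146.206.147
  141.146.206.0/24 (141.146.206.0 - 141.146.206.255) does not contain 157.146.206.147
  157.146.198.0/24 (157.146.198.0 - 157.146.198.255) does not contain 157.146.206.147
  157.146.220.0/22 (157.146.220.0 - 157.146.223.255) does not contain 157.146.206.147
  157.146.224.0/19 (157.146.224.0 - 157.146.255.255) does not contain 157.146.206.147
  157.146.0.0/17 (157.146.0.0 - 157.146.127.255) does not contain 157.146.206.147
Longest matching prefix is /15 -> next hop Router J.

Router J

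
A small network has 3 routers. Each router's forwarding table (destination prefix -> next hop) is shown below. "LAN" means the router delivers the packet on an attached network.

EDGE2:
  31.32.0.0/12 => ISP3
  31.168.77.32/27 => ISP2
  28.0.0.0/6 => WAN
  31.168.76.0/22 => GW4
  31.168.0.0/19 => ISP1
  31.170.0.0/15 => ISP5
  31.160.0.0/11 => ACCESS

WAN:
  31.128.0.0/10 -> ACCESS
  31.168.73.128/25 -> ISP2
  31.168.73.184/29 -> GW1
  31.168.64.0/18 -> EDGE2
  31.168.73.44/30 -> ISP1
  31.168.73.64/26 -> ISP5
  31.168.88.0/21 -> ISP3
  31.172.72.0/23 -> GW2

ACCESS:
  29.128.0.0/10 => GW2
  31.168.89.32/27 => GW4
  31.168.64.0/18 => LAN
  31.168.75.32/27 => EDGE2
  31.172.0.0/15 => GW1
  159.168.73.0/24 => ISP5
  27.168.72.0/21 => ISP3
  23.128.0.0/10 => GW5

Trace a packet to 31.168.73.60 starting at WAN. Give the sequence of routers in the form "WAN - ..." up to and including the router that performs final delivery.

WAN - EDGE2 - ACCESS

At WAN: longest match for 31.168.73.60 is 31.168.64.0/18 -> EDGE2
At EDGE2: longest match for 31.168.73.60 is 31.160.0.0/11 -> ACCESS
At ACCESS: longest match for 31.168.73.60 is 31.168.64.0/18 -> LAN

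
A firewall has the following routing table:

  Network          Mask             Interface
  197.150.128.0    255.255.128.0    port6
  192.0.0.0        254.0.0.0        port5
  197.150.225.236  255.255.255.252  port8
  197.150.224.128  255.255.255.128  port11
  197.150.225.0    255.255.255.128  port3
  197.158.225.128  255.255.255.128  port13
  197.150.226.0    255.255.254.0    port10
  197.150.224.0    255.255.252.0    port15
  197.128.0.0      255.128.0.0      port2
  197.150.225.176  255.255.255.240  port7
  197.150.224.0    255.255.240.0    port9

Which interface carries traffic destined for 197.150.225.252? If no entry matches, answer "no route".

Routes whose prefix contains 197.150.225.252:
  197.128.0.0/9 (197.128.0.0 - 197.255.255.255) -> port2
  197.150.128.0/17 (197.150.128.0 - 197.150.255.255) -> port6
  197.150.224.0/20 (197.150.224.0 - 197.150.239.255) -> port9
  197.150.224.0/22 (197.150.224.0 - 197.150.227.255) -> port15
More-specific entries that do NOT match:
  197.150.225.236/30 (197.150.225.236 - 197.150.225.239) does not contain 197.150.225.252
  197.150.225.176/28 (197.150.225.176 - 197.150.225.191) does not contain 197.150.225.252
  197.150.224.128/25 (197.150.224.128 - 197.150.224.255) does not contain 197.150.225.252
  197.150.225.0/25 (197.150.225.0 - 197.150.225.127) does not contain 197.150.225.252
  197.158.225.128/25 (197.158.225.128 - 197.158.225.255) does not contain 197.150.225.252
  197.150.226.0/23 (197.150.226.0 - 197.150.227.255) does not contain 197.150.225.252
Longest matching prefix is /22 -> interface port15.

port15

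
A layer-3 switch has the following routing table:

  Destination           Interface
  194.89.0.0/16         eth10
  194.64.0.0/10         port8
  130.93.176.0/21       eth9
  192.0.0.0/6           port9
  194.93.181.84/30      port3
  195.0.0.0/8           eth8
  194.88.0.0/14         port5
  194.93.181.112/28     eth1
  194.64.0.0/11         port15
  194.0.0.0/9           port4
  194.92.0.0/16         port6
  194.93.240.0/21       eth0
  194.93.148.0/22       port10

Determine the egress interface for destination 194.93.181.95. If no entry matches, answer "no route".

port15

Routes whose prefix contains 194.93.181.95:
  192.0.0.0/6 (192.0.0.0 - 195.255.255.255) -> port9
  194.0.0.0/9 (194.0.0.0 - 194.127.255.255) -> port4
  194.64.0.0/10 (194.64.0.0 - 194.127.255.255) -> port8
  194.64.0.0/11 (194.64.0.0 - 194.95.255.255) -> port15
More-specific entries that do NOT match:
  194.93.181.84/30 (194.93.181.84 - 194.93.181.87) does not contain 194.93.181.95
  194.93.181.112/28 (194.93.181.112 - 194.93.181.127) does not contain 194.93.181.95
  194.93.148.0/22 (194.93.148.0 - 194.93.151.255) does not contain 194.93.181.95
  130.93.176.0/21 (130.93.176.0 - 130.93.183.255) does not contain 194.93.181.95
  194.93.240.0/21 (194.93.240.0 - 194.93.247.255) does not contain 194.93.181.95
  194.89.0.0/16 (194.89.0.0 - 194.89.255.255) does not contain 194.93.181.95
  194.92.0.0/16 (194.92.0.0 - 194.92.255.255) does not contain 194.93.181.95
  194.88.0.0/14 (194.88.0.0 - 194.91.255.255) does not contain 194.93.181.95
Longest matching prefix is /11 -> interface port15.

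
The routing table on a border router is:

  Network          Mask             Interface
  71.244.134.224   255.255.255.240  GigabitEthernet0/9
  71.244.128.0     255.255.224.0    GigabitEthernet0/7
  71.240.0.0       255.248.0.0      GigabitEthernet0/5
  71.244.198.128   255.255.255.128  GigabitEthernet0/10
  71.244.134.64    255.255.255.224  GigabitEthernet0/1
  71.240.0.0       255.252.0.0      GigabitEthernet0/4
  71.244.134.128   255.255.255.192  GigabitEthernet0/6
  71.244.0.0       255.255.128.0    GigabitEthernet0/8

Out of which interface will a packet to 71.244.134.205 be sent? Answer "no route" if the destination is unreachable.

Routes whose prefix contains 71.244.134.205:
  71.240.0.0/13 (71.240.0.0 - 71.247.255.255) -> GigabitEthernet0/5
  71.244.128.0/19 (71.244.128.0 - 71.244.159.255) -> GigabitEthernet0/7
More-specific entries that do NOT match:
  71.244.134.224/28 (71.244.134.224 - 71.244.134.239) does not contain 71.244.134.205
  71.244.134.64/27 (71.244.134.64 - 71.244.134.95) does not contain 71.244.134.205
  71.244.134.128/26 (71.244.134.128 - 71.244.134.191) does not contain 71.244.134.205
  71.244.198.128/25 (71.244.198.128 - 71.244.198.255) does not contain 71.244.134.205
Longest matching prefix is /19 -> interface GigabitEthernet0/7.

GigabitEthernet0/7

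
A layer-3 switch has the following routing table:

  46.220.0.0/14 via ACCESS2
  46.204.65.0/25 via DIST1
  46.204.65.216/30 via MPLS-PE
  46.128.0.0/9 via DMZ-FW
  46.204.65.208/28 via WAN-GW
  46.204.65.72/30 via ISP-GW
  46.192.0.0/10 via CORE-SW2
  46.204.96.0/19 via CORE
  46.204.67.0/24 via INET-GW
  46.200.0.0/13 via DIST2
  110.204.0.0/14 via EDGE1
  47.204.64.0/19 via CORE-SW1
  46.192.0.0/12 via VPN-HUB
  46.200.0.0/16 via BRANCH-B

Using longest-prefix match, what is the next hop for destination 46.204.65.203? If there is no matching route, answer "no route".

DIST2

Routes whose prefix contains 46.204.65.203:
  46.128.0.0/9 (46.128.0.0 - 46.255.255.255) -> DMZ-FW
  46.192.0.0/10 (46.192.0.0 - 46.255.255.255) -> CORE-SW2
  46.192.0.0/12 (46.192.0.0 - 46.207.255.255) -> VPN-HUB
  46.200.0.0/13 (46.200.0.0 - 46.207.255.255) -> DIST2
More-specific entries that do NOT match:
  46.204.65.216/30 (46.204.65.216 - 46.204.65.219) does not contain 46.204.65.203
  46.204.65.72/30 (46.204.65.72 - 46.204.65.75) does not contain 46.204.65.203
  46.204.65.208/28 (46.204.65.208 - 46.204.65.223) does not contain 46.204.65.203
  46.204.65.0/25 (46.204.65.0 - 46.204.65.127) does not contain 46.204.65.203
  46.204.67.0/24 (46.204.67.0 - 46.204.67.255) does not contain 46.204.65.203
  46.204.96.0/19 (46.204.96.0 - 46.204.127.255) does not contain 46.204.65.203
  47.204.64.0/19 (47.204.64.0 - 47.204.95.255) does not contain 46.204.65.203
  46.200.0.0/16 (46.200.0.0 - 46.200.255.255) does not contain 46.204.65.203
  46.220.0.0/14 (46.220.0.0 - 46.223.255.255) does not contain 46.204.65.203
  110.204.0.0/14 (110.204.0.0 - 110.207.255.255) does not contain 46.204.65.203
Longest matching prefix is /13 -> next hop DIST2.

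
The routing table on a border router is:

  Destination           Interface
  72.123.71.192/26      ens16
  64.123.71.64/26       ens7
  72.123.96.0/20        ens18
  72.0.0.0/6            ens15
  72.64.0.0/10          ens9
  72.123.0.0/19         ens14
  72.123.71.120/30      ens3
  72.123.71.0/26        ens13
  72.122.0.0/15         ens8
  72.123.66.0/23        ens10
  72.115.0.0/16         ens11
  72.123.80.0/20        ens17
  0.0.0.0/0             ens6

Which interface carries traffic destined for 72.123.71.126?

ens8

Routes whose prefix contains 72.123.71.126:
  0.0.0.0/0 (default, matches everything) -> ens6
  72.0.0.0/6 (72.0.0.0 - 75.255.255.255) -> ens15
  72.64.0.0/10 (72.64.0.0 - 72.127.255.255) -> ens9
  72.122.0.0/15 (72.122.0.0 - 72.123.255.255) -> ens8
More-specific entries that do NOT match:
  72.123.71.120/30 (72.123.71.120 - 72.123.71.123) does not contain 72.123.71.126
  72.123.71.192/26 (72.123.71.192 - 72.123.71.255) does not contain 72.123.71.126
  64.123.71.64/26 (64.123.71.64 - 64.123.71.127) does not contain 72.123.71.126
  72.123.71.0/26 (72.123.71.0 - 72.123.71.63) does not contain 72.123.71.126
  72.123.66.0/23 (72.123.66.0 - 72.123.67.255) does not contain 72.123.71.126
  72.123.96.0/20 (72.123.96.0 - 72.123.111.255) does not contain 72.123.71.126
  72.123.80.0/20 (72.123.80.0 - 72.123.95.255) does not contain 72.123.71.126
  72.123.0.0/19 (72.123.0.0 - 72.123.31.255) does not contain 72.123.71.126
  72.115.0.0/16 (72.115.0.0 - 72.115.255.255) does not contain 72.123.71.126
Longest matching prefix is /15 -> interface ens8.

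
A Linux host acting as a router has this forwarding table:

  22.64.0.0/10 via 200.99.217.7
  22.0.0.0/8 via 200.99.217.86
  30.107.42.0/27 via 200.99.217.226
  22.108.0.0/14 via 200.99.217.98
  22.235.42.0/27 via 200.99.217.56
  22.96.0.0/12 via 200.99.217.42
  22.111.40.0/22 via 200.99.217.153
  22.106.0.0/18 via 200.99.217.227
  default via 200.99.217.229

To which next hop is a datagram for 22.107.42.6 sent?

Routes whose prefix contains 22.107.42.6:
  0.0.0.0/0 (default, matches everything) -> 200.99.217.229
  22.0.0.0/8 (22.0.0.0 - 22.255.255.255) -> 200.99.217.86
  22.64.0.0/10 (22.64.0.0 - 22.127.255.255) -> 200.99.217.7
  22.96.0.0/12 (22.96.0.0 - 22.111.255.255) -> 200.99.217.42
More-specific entries that do NOT match:
  30.107.42.0/27 (30.107.42.0 - 30.107.42.31) does not contain 22.107.42.6
  22.235.42.0/27 (22.235.42.0 - 22.235.42.31) does not contain 22.107.42.6
  22.111.40.0/22 (22.111.40.0 - 22.111.43.255) does not contain 22.107.42.6
  22.106.0.0/18 (22.106.0.0 - 22.106.63.255) does not contain 22.107.42.6
  22.108.0.0/14 (22.108.0.0 - 22.111.255.255) does not contain 22.107.42.6
Longest matching prefix is /12 -> next hop 200.99.217.42.

200.99.217.42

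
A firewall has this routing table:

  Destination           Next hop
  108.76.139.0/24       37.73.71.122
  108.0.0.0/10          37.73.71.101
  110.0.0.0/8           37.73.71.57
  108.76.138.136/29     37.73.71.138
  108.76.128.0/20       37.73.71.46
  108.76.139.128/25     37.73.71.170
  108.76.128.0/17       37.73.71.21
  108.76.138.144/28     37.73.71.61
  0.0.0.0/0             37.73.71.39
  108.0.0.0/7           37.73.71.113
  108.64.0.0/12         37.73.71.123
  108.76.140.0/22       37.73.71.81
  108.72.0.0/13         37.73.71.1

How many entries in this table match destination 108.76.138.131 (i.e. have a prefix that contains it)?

6

Prefixes containing 108.76.138.131:
  0.0.0.0/0 (default, matches everything)
  108.0.0.0/7 (108.0.0.0 - 109.255.255.255)
  108.64.0.0/12 (108.64.0.0 - 108.79.255.255)
  108.72.0.0/13 (108.72.0.0 - 108.79.255.255)
  108.76.128.0/17 (108.76.128.0 - 108.76.255.255)
  108.76.128.0/20 (108.76.128.0 - 108.76.143.255)
Total matching entries: 6.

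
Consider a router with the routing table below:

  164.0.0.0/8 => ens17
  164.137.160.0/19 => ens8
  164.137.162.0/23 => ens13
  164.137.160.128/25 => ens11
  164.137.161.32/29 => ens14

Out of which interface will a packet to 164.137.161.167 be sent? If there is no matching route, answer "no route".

ens8

Routes whose prefix contains 164.137.161.167:
  164.0.0.0/8 (164.0.0.0 - 164.255.255.255) -> ens17
  164.137.160.0/19 (164.137.160.0 - 164.137.191.255) -> ens8
More-specific entries that do NOT match:
  164.137.161.32/29 (164.137.161.32 - 164.137.161.39) does not contain 164.137.161.167
  164.137.160.128/25 (164.137.160.128 - 164.137.160.255) does not contain 164.137.161.167
  164.137.162.0/23 (164.137.162.0 - 164.137.163.255) does not contain 164.137.161.167
Longest matching prefix is /19 -> interface ens8.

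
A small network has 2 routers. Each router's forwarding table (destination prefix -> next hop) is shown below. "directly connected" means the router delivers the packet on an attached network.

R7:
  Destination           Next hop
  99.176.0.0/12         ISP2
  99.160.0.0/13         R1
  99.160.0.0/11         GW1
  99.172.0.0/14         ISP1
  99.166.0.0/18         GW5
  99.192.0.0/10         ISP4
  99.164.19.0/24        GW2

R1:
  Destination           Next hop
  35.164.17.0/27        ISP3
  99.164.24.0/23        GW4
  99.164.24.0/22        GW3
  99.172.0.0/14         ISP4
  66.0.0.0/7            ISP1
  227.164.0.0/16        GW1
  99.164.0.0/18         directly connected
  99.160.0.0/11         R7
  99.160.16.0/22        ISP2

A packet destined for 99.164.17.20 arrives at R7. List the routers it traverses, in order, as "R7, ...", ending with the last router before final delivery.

R7, R1

At R7: longest match for 99.164.17.20 is 99.160.0.0/13 -> R1
At R1: longest match for 99.164.17.20 is 99.164.0.0/18 -> directly connected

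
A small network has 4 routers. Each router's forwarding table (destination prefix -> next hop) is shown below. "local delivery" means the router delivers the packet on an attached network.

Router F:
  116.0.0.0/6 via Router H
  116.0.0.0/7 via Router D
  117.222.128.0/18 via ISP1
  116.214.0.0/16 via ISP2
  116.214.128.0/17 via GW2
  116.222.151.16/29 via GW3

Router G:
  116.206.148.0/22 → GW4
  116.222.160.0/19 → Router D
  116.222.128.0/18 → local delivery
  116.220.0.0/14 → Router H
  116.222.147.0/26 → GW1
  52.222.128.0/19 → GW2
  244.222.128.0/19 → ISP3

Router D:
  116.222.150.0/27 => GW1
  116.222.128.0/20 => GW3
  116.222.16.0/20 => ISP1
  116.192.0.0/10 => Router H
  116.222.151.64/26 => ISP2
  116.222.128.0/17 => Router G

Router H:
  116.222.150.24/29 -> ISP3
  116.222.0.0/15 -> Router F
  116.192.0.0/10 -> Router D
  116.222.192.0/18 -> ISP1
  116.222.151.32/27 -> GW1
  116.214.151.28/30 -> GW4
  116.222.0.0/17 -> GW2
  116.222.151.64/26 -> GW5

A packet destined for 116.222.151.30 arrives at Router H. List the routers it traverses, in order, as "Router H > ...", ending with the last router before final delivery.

At Router H: longest match for 116.222.151.30 is 116.222.0.0/15 -> Router F
At Router F: longest match for 116.222.151.30 is 116.0.0.0/7 -> Router D
At Router D: longest match for 116.222.151.30 is 116.222.128.0/17 -> Router G
At Router G: longest match for 116.222.151.30 is 116.222.128.0/18 -> local delivery

Router H > Router F > Router D > Router G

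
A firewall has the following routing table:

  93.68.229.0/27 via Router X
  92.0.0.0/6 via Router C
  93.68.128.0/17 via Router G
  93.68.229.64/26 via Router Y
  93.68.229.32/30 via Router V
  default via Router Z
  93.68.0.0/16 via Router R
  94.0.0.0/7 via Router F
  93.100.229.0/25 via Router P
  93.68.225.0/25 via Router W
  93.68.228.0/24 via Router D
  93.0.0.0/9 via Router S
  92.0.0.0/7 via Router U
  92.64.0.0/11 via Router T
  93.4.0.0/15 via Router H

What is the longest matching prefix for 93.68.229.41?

93.68.128.0/17

Entries matching 93.68.229.41:
  0.0.0.0/0 (default, matches everything)
  92.0.0.0/6 (92.0.0.0 - 95.255.255.255)
  92.0.0.0/7 (92.0.0.0 - 93.255.255.255)
  93.0.0.0/9 (93.0.0.0 - 93.127.255.255)
  93.68.0.0/16 (93.68.0.0 - 93.68.255.255)
  93.68.128.0/17 (93.68.128.0 - 93.68.255.255)
Most specific is 93.68.128.0/17.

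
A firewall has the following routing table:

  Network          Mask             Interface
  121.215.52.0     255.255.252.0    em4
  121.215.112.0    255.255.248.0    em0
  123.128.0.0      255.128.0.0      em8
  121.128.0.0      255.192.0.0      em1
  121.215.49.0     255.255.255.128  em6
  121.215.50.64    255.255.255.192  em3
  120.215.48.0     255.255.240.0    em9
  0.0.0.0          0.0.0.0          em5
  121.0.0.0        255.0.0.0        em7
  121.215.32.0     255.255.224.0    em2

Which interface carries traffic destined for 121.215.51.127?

em2

Routes whose prefix contains 121.215.51.127:
  0.0.0.0/0 (default, matches everything) -> em5
  121.0.0.0/8 (121.0.0.0 - 121.255.255.255) -> em7
  121.215.32.0/19 (121.215.32.0 - 121.215.63.255) -> em2
More-specific entries that do NOT match:
  121.215.50.64/26 (121.215.50.64 - 121.215.50.127) does not contain 121.215.51.127
  121.215.49.0/25 (121.215.49.0 - 121.215.49.127) does not contain 121.215.51.127
  121.215.52.0/22 (121.215.52.0 - 121.215.55.255) does not contain 121.215.51.127
  121.215.112.0/21 (121.215.112.0 - 121.215.119.255) does not contain 121.215.51.127
  120.215.48.0/20 (120.215.48.0 - 120.215.63.255) does not contain 121.215.51.127
Longest matching prefix is /19 -> interface em2.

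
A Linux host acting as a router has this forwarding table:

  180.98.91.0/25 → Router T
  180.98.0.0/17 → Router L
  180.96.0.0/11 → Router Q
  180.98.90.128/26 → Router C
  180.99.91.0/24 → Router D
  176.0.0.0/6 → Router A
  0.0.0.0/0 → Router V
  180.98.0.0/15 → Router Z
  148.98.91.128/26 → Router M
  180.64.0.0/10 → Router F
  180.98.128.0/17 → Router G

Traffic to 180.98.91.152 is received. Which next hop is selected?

Router L

Routes whose prefix contains 180.98.91.152:
  0.0.0.0/0 (default, matches everything) -> Router V
  180.64.0.0/10 (180.64.0.0 - 180.127.255.255) -> Router F
  180.96.0.0/11 (180.96.0.0 - 180.127.255.255) -> Router Q
  180.98.0.0/15 (180.98.0.0 - 180.99.255.255) -> Router Z
  180.98.0.0/17 (180.98.0.0 - 180.98.127.255) -> Router L
More-specific entries that do NOT match:
  180.98.90.128/26 (180.98.90.128 - 180.98.90.191) does not contain 180.98.91.152
  148.98.91.128/26 (148.98.91.128 - 148.98.91.191) does not contain 180.98.91.152
  180.98.91.0/25 (180.98.91.0 - 180.98.91.127) does not contain 180.98.91.152
  180.99.91.0/24 (180.99.91.0 - 180.99.91.255) does not contain 180.98.91.152
Longest matching prefix is /17 -> next hop Router L.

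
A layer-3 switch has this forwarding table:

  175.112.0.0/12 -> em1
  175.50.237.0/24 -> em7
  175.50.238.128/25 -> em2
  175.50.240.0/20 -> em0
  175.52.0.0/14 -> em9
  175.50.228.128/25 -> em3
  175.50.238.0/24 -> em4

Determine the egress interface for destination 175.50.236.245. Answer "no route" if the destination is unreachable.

No entry's prefix contains 175.50.236.245; there is no default route.

no route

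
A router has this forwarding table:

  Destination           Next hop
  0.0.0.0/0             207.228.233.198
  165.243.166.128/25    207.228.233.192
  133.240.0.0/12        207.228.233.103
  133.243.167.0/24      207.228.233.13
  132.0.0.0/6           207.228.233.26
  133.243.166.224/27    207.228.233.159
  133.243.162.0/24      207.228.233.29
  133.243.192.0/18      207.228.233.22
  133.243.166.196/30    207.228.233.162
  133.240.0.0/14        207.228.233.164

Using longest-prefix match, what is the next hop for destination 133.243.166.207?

207.228.233.164

Routes whose prefix contains 133.243.166.207:
  0.0.0.0/0 (default, matches everything) -> 207.228.233.198
  132.0.0.0/6 (132.0.0.0 - 135.255.255.255) -> 207.228.233.26
  133.240.0.0/12 (133.240.0.0 - 133.255.255.255) -> 207.228.233.103
  133.240.0.0/14 (133.240.0.0 - 133.243.255.255) -> 207.228.233.164
More-specific entries that do NOT match:
  133.243.166.196/30 (133.243.166.196 - 133.243.166.199) does not contain 133.243.166.207
  133.243.166.224/27 (133.243.166.224 - 133.243.166.255) does not contain 133.243.166.207
  165.243.166.128/25 (165.243.166.128 - 165.243.166.255) does not contain 133.243.166.207
  133.243.167.0/24 (133.243.167.0 - 133.243.167.255) does not contain 133.243.166.207
  133.243.162.0/24 (133.243.162.0 - 133.243.162.255) does not contain 133.243.166.207
  133.243.192.0/18 (133.243.192.0 - 133.243.255.255) does not contain 133.243.166.207
Longest matching prefix is /14 -> next hop 207.228.233.164.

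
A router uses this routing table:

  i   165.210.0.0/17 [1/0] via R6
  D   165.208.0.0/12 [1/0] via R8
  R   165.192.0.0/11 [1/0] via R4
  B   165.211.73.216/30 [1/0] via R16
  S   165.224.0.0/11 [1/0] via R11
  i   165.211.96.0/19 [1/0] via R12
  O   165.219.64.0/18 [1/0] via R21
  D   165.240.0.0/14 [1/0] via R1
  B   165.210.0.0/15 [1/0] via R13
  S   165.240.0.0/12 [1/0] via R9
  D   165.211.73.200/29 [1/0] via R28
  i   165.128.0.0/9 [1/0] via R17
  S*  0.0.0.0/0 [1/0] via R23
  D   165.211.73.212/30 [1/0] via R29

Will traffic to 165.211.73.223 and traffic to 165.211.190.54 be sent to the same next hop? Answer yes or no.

165.211.73.223: longest match 165.210.0.0/15 -> R13
165.211.190.54: longest match 165.210.0.0/15 -> R13

yes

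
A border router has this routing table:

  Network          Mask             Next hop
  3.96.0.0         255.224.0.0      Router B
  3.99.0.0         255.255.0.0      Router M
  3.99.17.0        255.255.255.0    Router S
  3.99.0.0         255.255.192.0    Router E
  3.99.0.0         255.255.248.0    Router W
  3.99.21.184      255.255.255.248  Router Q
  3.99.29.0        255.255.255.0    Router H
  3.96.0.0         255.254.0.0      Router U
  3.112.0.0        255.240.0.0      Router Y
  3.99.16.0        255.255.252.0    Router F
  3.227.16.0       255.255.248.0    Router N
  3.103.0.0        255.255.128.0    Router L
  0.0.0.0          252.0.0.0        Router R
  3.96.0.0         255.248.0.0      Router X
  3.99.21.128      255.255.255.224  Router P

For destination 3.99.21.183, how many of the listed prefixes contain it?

Prefixes containing 3.99.21.183:
  0.0.0.0/6 (0.0.0.0 - 3.255.255.255)
  3.96.0.0/11 (3.96.0.0 - 3.127.255.255)
  3.96.0.0/13 (3.96.0.0 - 3.103.255.255)
  3.99.0.0/16 (3.99.0.0 - 3.99.255.255)
  3.99.0.0/18 (3.99.0.0 - 3.99.63.255)
Total matching entries: 5.

5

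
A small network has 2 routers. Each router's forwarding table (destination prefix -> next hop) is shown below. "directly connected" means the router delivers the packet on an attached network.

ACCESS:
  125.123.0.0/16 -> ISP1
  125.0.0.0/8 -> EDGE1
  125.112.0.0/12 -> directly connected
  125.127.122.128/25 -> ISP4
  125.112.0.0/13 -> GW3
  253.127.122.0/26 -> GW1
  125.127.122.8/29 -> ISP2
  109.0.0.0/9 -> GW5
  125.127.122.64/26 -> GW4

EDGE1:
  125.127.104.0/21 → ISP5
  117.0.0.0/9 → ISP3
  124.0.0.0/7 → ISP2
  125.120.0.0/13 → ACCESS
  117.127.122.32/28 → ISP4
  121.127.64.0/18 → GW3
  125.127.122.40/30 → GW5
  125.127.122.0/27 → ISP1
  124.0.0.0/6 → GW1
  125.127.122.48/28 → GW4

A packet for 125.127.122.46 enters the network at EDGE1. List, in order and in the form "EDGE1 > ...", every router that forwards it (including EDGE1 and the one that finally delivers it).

At EDGE1: longest match for 125.127.122.46 is 125.120.0.0/13 -> ACCESS
At ACCESS: longest match for 125.127.122.46 is 125.112.0.0/12 -> directly connected

EDGE1 > ACCESS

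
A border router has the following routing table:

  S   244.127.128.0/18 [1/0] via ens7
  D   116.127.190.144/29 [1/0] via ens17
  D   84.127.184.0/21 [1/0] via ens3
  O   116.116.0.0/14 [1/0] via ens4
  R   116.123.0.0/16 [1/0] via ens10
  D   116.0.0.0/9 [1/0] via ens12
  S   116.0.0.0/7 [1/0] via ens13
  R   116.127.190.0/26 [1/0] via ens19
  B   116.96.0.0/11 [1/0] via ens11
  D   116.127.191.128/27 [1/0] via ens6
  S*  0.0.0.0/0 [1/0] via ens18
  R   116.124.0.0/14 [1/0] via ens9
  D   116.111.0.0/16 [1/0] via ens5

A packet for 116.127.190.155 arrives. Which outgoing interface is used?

ens9

Routes whose prefix contains 116.127.190.155:
  0.0.0.0/0 (default, matches everything) -> ens18
  116.0.0.0/7 (116.0.0.0 - 117.255.255.255) -> ens13
  116.0.0.0/9 (116.0.0.0 - 116.127.255.255) -> ens12
  116.96.0.0/11 (116.96.0.0 - 116.127.255.255) -> ens11
  116.124.0.0/14 (116.124.0.0 - 116.127.255.255) -> ens9
More-specific entries that do NOT match:
  116.127.190.144/29 (116.127.190.144 - 116.127.190.151) does not contain 116.127.190.155
  116.127.191.128/27 (116.127.191.128 - 116.127.191.159) does not contain 116.127.190.155
  116.127.190.0/26 (116.127.190.0 - 116.127.190.63) does not contain 116.127.190.155
  84.127.184.0/21 (84.127.184.0 - 84.127.191.255) does not contain 116.127.190.155
  244.127.128.0/18 (244.127.128.0 - 244.127.191.255) does not contain 116.127.190.155
  116.123.0.0/16 (116.123.0.0 - 116.123.255.255) does not contain 116.127.190.155
  116.111.0.0/16 (116.111.0.0 - 116.111.255.255) does not contain 116.127.190.155
Longest matching prefix is /14 -> interface ens9.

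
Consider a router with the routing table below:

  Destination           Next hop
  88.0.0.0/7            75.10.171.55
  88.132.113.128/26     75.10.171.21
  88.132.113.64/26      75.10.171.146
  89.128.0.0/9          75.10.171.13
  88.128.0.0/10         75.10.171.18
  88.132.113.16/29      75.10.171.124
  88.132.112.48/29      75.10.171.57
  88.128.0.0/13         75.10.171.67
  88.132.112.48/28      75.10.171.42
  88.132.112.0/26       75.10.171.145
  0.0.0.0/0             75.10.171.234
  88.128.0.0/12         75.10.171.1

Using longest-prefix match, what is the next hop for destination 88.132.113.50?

Routes whose prefix contains 88.132.113.50:
  0.0.0.0/0 (default, matches everything) -> 75.10.171.234
  88.0.0.0/7 (88.0.0.0 - 89.255.255.255) -> 75.10.171.55
  88.128.0.0/10 (88.128.0.0 - 88.191.255.255) -> 75.10.171.18
  88.128.0.0/12 (88.128.0.0 - 88.143.255.255) -> 75.10.171.1
  88.128.0.0/13 (88.128.0.0 - 88.135.255.255) -> 75.10.171.67
More-specific entries that do NOT match:
  88.132.113.16/29 (88.132.113.16 - 88.132.113.23) does not contain 88.132.113.50
  88.132.112.48/29 (88.132.112.48 - 88.132.112.55) does not contain 88.132.113.50
  88.132.112.48/28 (88.132.112.48 - 88.132.112.63) does not contain 88.132.113.50
  88.132.113.128/26 (88.132.113.128 - 88.132.113.191) does not contain 88.132.113.50
  88.132.113.64/26 (88.132.113.64 - 88.132.113.127) does not contain 88.132.113.50
  88.132.112.0/26 (88.132.112.0 - 88.132.112.63) does not contain 88.132.113.50
Longest matching prefix is /13 -> next hop 75.10.171.67.

75.10.171.67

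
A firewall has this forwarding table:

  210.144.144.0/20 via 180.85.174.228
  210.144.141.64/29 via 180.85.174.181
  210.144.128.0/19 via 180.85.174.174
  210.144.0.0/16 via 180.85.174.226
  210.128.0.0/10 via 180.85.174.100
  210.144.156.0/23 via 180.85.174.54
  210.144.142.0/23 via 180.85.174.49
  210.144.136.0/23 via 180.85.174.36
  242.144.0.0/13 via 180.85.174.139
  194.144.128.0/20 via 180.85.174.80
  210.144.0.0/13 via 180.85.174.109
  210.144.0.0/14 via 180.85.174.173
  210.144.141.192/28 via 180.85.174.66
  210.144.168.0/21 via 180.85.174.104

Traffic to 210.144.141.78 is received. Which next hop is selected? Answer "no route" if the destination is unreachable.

180.85.174.174

Routes whose prefix contains 210.144.141.78:
  210.128.0.0/10 (210.128.0.0 - 210.191.255.255) -> 180.85.174.100
  210.144.0.0/13 (210.144.0.0 - 210.151.255.255) -> 180.85.174.109
  210.144.0.0/14 (210.144.0.0 - 210.147.255.255) -> 180.85.174.173
  210.144.0.0/16 (210.144.0.0 - 210.144.255.255) -> 180.85.174.226
  210.144.128.0/19 (210.144.128.0 - 210.144.159.255) -> 180.85.174.174
More-specific entries that do NOT match:
  210.144.141.64/29 (210.144.141.64 - 210.144.141.71) does not contain 210.144.141.78
  210.144.141.192/28 (210.144.141.192 - 210.144.141.207) does not contain 210.144.141.78
  210.144.156.0/23 (210.144.156.0 - 210.144.157.255) does not contain 210.144.141.78
  210.144.142.0/23 (210.144.142.0 - 210.144.143.255) does not contain 210.144.141.78
  210.144.136.0/23 (210.144.136.0 - 210.144.137.255) does not contain 210.144.141.78
  210.144.168.0/21 (210.144.168.0 - 210.144.175.255) does not contain 210.144.141.78
  210.144.144.0/20 (210.144.144.0 - 210.144.159.255) does not contain 210.144.141.78
  194.144.128.0/20 (194.144.128.0 - 194.144.143.255) does not contain 210.144.141.78
Longest matching prefix is /19 -> next hop 180.85.174.174.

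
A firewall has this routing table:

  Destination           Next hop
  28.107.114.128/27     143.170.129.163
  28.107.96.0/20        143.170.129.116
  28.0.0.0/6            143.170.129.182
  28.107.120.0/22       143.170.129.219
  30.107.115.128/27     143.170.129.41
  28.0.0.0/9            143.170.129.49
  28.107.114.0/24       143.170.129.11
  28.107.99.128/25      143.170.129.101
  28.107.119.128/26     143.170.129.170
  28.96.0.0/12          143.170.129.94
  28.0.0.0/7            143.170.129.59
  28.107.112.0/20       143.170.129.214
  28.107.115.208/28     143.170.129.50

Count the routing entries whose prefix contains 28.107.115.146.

5

Prefixes containing 28.107.115.146:
  28.0.0.0/6 (28.0.0.0 - 31.255.255.255)
  28.0.0.0/7 (28.0.0.0 - 29.255.255.255)
  28.0.0.0/9 (28.0.0.0 - 28.127.255.255)
  28.96.0.0/12 (28.96.0.0 - 28.111.255.255)
  28.107.112.0/20 (28.107.112.0 - 28.107.127.255)
Total matching entries: 5.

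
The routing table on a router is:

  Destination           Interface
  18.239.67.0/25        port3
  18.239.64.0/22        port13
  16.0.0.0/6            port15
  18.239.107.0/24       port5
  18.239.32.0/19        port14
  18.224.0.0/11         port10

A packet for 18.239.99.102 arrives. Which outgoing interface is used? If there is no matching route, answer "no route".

Routes whose prefix contains 18.239.99.102:
  16.0.0.0/6 (16.0.0.0 - 19.255.255.255) -> port15
  18.224.0.0/11 (18.224.0.0 - 18.255.255.255) -> port10
More-specific entries that do NOT match:
  18.239.67.0/25 (18.239.67.0 - 18.239.67.127) does not contain 18.239.99.102
  18.239.107.0/24 (18.239.107.0 - 18.239.107.255) does not contain 18.239.99.102
  18.239.64.0/22 (18.239.64.0 - 18.239.67.255) does not contain 18.239.99.102
  18.239.32.0/19 (18.239.32.0 - 18.239.63.255) does not contain 18.239.99.102
Longest matching prefix is /11 -> interface port10.

port10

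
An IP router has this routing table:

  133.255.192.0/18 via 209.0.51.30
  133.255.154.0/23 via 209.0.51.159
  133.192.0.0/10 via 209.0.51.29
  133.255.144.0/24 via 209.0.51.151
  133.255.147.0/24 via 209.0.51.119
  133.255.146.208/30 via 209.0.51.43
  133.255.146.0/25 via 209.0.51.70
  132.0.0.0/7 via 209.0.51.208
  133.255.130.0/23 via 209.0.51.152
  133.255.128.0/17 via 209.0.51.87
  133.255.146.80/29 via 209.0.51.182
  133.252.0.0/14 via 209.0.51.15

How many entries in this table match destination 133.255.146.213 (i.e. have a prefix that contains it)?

Prefixes containing 133.255.146.213:
  132.0.0.0/7 (132.0.0.0 - 133.255.255.255)
  133.192.0.0/10 (133.192.0.0 - 133.255.255.255)
  133.252.0.0/14 (133.252.0.0 - 133.255.255.255)
  133.255.128.0/17 (133.255.128.0 - 133.255.255.255)
Total matching entries: 4.

4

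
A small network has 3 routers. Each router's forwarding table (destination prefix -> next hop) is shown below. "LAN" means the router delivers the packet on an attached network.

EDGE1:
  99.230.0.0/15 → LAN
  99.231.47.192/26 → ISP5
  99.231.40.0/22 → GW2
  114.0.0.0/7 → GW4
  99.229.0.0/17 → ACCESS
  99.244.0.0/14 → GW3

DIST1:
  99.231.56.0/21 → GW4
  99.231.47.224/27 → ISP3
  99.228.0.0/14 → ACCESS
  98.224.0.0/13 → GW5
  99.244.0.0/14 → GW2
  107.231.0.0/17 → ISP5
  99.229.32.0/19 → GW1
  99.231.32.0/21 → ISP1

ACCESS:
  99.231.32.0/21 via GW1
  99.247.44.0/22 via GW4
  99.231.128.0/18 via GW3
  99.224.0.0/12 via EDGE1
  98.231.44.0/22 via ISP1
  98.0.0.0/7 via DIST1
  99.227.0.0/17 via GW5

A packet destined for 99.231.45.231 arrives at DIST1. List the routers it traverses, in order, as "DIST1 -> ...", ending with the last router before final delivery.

At DIST1: longest match for 99.231.45.231 is 99.228.0.0/14 -> ACCESS
At ACCESS: longest match for 99.231.45.231 is 99.224.0.0/12 -> EDGE1
At EDGE1: longest match for 99.231.45.231 is 99.230.0.0/15 -> LAN

DIST1 -> ACCESS -> EDGE1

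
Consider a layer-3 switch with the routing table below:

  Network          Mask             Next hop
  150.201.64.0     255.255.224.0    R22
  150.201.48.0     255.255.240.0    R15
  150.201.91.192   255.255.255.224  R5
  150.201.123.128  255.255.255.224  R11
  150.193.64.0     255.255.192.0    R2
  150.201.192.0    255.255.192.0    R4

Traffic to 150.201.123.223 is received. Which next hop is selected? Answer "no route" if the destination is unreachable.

no route

No entry's prefix contains 150.201.123.223; there is no default route.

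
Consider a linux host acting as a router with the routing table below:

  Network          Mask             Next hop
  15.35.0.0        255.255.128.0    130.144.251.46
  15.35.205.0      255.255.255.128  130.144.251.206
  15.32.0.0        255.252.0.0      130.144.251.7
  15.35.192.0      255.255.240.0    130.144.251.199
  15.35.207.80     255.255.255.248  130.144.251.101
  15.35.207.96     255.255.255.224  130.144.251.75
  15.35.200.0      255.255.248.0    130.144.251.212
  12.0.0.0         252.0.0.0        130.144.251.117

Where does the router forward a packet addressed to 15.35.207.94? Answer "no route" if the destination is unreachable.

Routes whose prefix contains 15.35.207.94:
  12.0.0.0/6 (12.0.0.0 - 15.255.255.255) -> 130.144.251.117
  15.32.0.0/14 (15.32.0.0 - 15.35.255.255) -> 130.144.251.7
  15.35.192.0/20 (15.35.192.0 - 15.35.207.255) -> 130.144.251.199
  15.35.200.0/21 (15.35.200.0 - 15.35.207.255) -> 130.144.251.212
More-specific entries that do NOT match:
  15.35.207.80/29 (15.35.207.80 - 15.35.207.87) does not contain 15.35.207.94
  15.35.207.96/27 (15.35.207.96 - 15.35.207.127) does not contain 15.35.207.94
  15.35.205.0/25 (15.35.205.0 - 15.35.205.127) does not contain 15.35.207.94
Longest matching prefix is /21 -> next hop 130.144.251.212.

130.144.251.212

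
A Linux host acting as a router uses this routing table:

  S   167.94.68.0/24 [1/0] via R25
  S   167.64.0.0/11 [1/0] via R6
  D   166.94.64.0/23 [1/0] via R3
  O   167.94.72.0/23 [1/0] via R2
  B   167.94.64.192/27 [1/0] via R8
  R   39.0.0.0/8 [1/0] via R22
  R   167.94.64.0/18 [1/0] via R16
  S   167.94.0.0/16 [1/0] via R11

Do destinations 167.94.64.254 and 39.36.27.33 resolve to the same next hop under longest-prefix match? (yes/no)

167.94.64.254: longest match 167.94.64.0/18 -> R16
39.36.27.33: longest match 39.0.0.0/8 -> R22

no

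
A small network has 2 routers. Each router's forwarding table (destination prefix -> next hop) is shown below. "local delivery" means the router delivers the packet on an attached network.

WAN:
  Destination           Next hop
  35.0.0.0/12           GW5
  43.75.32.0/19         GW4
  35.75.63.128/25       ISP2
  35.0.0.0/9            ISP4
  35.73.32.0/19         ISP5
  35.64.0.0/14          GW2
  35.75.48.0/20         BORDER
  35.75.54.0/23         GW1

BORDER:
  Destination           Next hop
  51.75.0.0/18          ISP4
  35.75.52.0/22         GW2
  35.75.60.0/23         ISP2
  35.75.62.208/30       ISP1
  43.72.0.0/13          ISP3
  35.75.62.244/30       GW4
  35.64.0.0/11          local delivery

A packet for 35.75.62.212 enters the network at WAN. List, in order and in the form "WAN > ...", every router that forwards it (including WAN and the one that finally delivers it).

At WAN: longest match for 35.75.62.212 is 35.75.48.0/20 -> BORDER
At BORDER: longest match for 35.75.62.212 is 35.64.0.0/11 -> local delivery

WAN > BORDER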